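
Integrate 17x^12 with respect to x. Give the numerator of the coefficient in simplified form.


Apply the power rule for integration:
integral of ax^n dx = a/(n+1) * x^(n+1) + C
integral of 17x^12 dx
= 17/13 * x^13 + C
The coefficient in lowest terms is 17/13, and its numerator is 17

17


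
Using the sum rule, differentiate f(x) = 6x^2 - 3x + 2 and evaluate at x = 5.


Differentiate term by term using power and sum rules:
f(x) = 6x^2 - 3x + 2
f'(x) = 12x - 3
Substitute x = 5:
f'(5) = 12 * 5 - 3
= 60 - 3
= 57

57


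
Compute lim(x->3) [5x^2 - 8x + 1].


Since polynomials are continuous, we use direct substitution.
lim(x->3) of 5x^2 - 8x + 1
= 5 * 3^2 - 8 * 3 + 1
= 45 - 24 + 1
= 22

22


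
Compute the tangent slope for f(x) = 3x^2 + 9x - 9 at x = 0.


The slope of the tangent line equals f'(x) at the point.
f(x) = 3x^2 + 9x - 9
f'(x) = 6x + 9
At x = 0:
f'(0) = 6 * 0 + 9
= 0 + 9
= 9

9


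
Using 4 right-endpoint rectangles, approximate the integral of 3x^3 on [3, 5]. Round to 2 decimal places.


Right Riemann sum uses right endpoints of each subinterval.
Interval: [3, 5], n = 4
dx = (5 - 3) / 4 = 1/2
Right endpoints: [7/2, 4, 9/2, 5]
f values: [1029/8, 192, 2187/8, 375]
Sum = dx * (sum of f values)
= 1/2 * 969
= 969/2 = 484.50

484.50


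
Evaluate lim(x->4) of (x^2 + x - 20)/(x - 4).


Direct substitution gives 0/0, so we factor the numerator.
Factor: (x^2 + x - 20) = (x - 4)(x + 5)
Cancel the common factor (x - 4):
(x^2 + x - 20)/(x - 4) = (x + 5)
Now substitute x = 4:
= (4) - (-5) = 9

9


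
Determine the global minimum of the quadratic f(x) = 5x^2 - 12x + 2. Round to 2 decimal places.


For a quadratic f(x) = ax^2 + bx + c with a > 0, the minimum is at the vertex.
Vertex x-coordinate: x = -b/(2a)
x = -(-12) / (2 * 5)
x = 12/10 = 6/5
Substitute back to find the minimum value:
f(6/5) = 5 * (6/5)^2 - 12 * (6/5) + 2
= 36/5 - 72/5 + 2
= -26/5 = -5.20

-5.20


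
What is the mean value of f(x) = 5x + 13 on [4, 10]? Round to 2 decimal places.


Average value = 1/(b-a) * integral from a to b of f(x) dx
First compute the integral of 5x + 13:
F(x) = (5/2)x^2 + 13x
F(10) = 5/2 * 100 + 13 * 10 = 380
F(4) = 5/2 * 16 + 13 * 4 = 92
Integral = 380 - 92 = 288
Average = 288 / (10 - 4) = 288 / 6
= 48 = 48.00

48.00


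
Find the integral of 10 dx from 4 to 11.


The integral of a constant k over [a, b] equals k * (b - a).
integral from 4 to 11 of 10 dx
= 10 * (11 - 4)
= 10 * 7
= 70

70


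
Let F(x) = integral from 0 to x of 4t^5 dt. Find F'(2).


By the Fundamental Theorem of Calculus (Part 1):
If F(x) = integral from 0 to x of f(t) dt, then F'(x) = f(x)
Here f(t) = 4t^5
So F'(x) = 4x^5
Evaluate at x = 2:
F'(2) = 4 * 2^5
= 4 * 32
= 128

128


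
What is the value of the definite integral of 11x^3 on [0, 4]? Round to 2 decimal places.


Find the antiderivative of 11x^3:
F(x) = 11/4 * x^4
Apply the Fundamental Theorem of Calculus:
F(4) - F(0)
= 11/4 * 4^4 - 11/4 * 0^4
= 11/4 * (256 - 0)
= 11/4 * 256
= 704 = 704.00

704.00


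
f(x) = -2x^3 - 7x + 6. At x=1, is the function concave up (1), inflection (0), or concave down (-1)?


Concavity is determined by the sign of f''(x).
f(x) = -2x^3 - 7x + 6
f'(x) = -6x^2 - 7
f''(x) = -12x
f''(1) = -12 * 1 + 0
= -12 + 0
= -12
Since f''(1) < 0, the function is concave down (-1)

-1


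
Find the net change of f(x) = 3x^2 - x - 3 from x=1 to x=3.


Net change = f(b) - f(a)
f(x) = 3x^2 - x - 3
Compute f(3):
f(3) = 3 * 3^2 - 1 * 3 - 3
= 27 - 3 - 3
= 21
Compute f(1):
f(1) = 3 * 1^2 - 1 * 1 - 3
= 3 - 1 - 3
= -1
Net change = 21 - (-1) = 22

22


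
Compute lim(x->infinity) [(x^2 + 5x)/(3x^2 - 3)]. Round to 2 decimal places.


For limits at infinity with equal-degree polynomials,
we compare leading coefficients.
Numerator leading term: x^2
Denominator leading term: 3x^2
Divide both by x^2:
lim = (1 + 5/x) / (3 - 3/x^2)
As x -> infinity, the 1/x and 1/x^2 terms vanish:
= 1/3 ≈ 0.33

0.33


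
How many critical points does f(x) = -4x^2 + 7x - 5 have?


Find where f'(x) = 0:
f'(x) = -8x + 7
Set f'(x) = 0:
-8x + 7 = 0
x = -7 / (-8) = 7/8
This is a linear equation in x, so there is exactly one solution.
Number of critical points: 1

1


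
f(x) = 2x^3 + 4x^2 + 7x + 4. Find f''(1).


First derivative:
f'(x) = 6x^2 + 8x + 7
Second derivative:
f''(x) = 12x + 8
Substitute x = 1:
f''(1) = 12 * 1 + 8
= 12 + 8
= 20

20


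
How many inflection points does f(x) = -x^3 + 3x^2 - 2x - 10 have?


Inflection points occur where f''(x) = 0 and concavity changes.
f(x) = -x^3 + 3x^2 - 2x - 10
f'(x) = -3x^2 + 6x - 2
f''(x) = -6x + 6
Set f''(x) = 0:
-6x + 6 = 0
x = -6 / (-6) = 1
Since f''(x) is linear (degree 1), it changes sign at this point.
Therefore there is exactly 1 inflection point.

1


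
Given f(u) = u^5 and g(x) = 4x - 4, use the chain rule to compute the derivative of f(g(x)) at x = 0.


Using the chain rule: (f(g(x)))' = f'(g(x)) * g'(x)
First, find g(0):
g(0) = 4 * 0 - 4 = -4
Next, f'(u) = 5u^4
And g'(x) = 4
So f'(g(0)) * g'(0)
= 5 * (-4)^4 * 4
= 5 * 256 * 4
= 5120

5120


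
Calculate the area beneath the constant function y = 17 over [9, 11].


The area under a constant function y = 17 is a rectangle.
Width = 11 - 9 = 2
Height = 17
Area = width * height
= 2 * 17
= 34

34


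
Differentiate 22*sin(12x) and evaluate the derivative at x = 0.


Apply the chain rule to differentiate 22*sin(12x):
d/dx [22*sin(12x)]
= 22 * cos(12x) * d/dx(12x)
= 22 * 12 * cos(12x)
= 264 * cos(12x)
Evaluate at x = 0:
= 264 * cos(0)
= 264 * 1
= 264

264


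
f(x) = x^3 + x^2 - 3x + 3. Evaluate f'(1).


Differentiate f(x) = x^3 + x^2 - 3x + 3 term by term:
f'(x) = 3x^2 + 2x - 3
Substitute x = 1:
f'(1) = 3 * 1^2 + 2 * 1 - 3
= 3 + 2 - 3
= 2

2


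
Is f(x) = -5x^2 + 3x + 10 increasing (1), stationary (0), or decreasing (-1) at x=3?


Compute f'(x) to determine behavior:
f'(x) = -10x + 3
f'(3) = -10 * 3 + 3
= -30 + 3
= -27
Since f'(3) < 0, the function is decreasing (-1)

-1


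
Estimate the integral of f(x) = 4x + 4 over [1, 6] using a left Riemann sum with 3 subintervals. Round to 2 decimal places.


Left Riemann sum uses left endpoints of each subinterval.
Interval: [1, 6], n = 3
dx = (6 - 1) / 3 = 5/3
Left endpoints: [1, 8/3, 13/3]
f values: [8, 44/3, 64/3]
Sum = dx * (sum of f values)
= 5/3 * 44
= 220/3 ≈ 73.33

73.33


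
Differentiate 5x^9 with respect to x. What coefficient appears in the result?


We apply the power rule: d/dx [ax^n] = a*n * x^(n-1)
d/dx [5x^9]
= 5 * 9 * x^(9-1)
= 45x^8
The coefficient is 45

45


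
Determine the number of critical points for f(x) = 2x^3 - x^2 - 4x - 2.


Find where f'(x) = 0:
f(x) = 2x^3 - x^2 - 4x - 2
f'(x) = 6x^2 - 2x - 4
This is a quadratic in x. Use the discriminant to count real roots.
Discriminant = (-2)^2 - 4 * 6 * (-4)
= 4 - (-96)
= 100
Since discriminant > 0, f'(x) = 0 has 2 real solutions.
Number of critical points: 2

2


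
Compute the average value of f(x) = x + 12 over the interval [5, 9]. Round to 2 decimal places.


Average value = 1/(b-a) * integral from a to b of f(x) dx
First compute the integral of x + 12:
F(x) = (1/2)x^2 + 12x
F(9) = 1/2 * 81 + 12 * 9 = 297/2
F(5) = 1/2 * 25 + 12 * 5 = 145/2
Integral = 297/2 - 145/2 = 76
Average = 76 / (9 - 5) = 76 / 4
= 19 = 19.00

19.00


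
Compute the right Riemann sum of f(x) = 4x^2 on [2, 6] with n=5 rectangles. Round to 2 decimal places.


Right Riemann sum uses right endpoints of each subinterval.
Interval: [2, 6], n = 5
dx = (6 - 2) / 5 = 4/5
Right endpoints: [14/5, 18/5, 22/5, 26/5, 6]
f values: [784/25, 1296/25, 1936/25, 2704/25, 144]
Sum = dx * (sum of f values)
= 4/5 * 2064/5
= 8256/25 = 330.24

330.24


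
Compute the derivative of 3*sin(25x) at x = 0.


Apply the chain rule to differentiate 3*sin(25x):
d/dx [3*sin(25x)]
= 3 * cos(25x) * d/dx(25x)
= 3 * 25 * cos(25x)
= 75 * cos(25x)
Evaluate at x = 0:
= 75 * cos(0)
= 75 * 1
= 75

75


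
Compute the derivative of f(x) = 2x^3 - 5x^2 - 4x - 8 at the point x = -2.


Differentiate f(x) = 2x^3 - 5x^2 - 4x - 8 term by term:
f'(x) = 6x^2 - 10x - 4
Substitute x = -2:
f'(-2) = 6 * (-2)^2 - 10 * (-2) - 4
= 24 + 20 - 4
= 40

40


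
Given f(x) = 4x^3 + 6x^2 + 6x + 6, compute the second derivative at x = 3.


First derivative:
f'(x) = 12x^2 + 12x + 6
Second derivative:
f''(x) = 24x + 12
Substitute x = 3:
f''(3) = 24 * 3 + 12
= 72 + 12
= 84

84


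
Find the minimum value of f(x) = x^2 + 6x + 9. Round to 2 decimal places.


For a quadratic f(x) = ax^2 + bx + c with a > 0, the minimum is at the vertex.
Vertex x-coordinate: x = -b/(2a)
x = -(6) / (2 * 1)
x = -6/2 = -3
Substitute back to find the minimum value:
f(-3) = 1 * (-3)^2 + 6 * (-3) + 9
= 9 - 18 + 9
= 0 = 0.00

0.00


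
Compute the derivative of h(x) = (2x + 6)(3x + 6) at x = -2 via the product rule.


Let u(x) = 2x + 6 and v(x) = 3x + 6
u'(x) = 2
v'(x) = 3
Product rule: h'(x) = u'(x)*v(x) + u(x)*v'(x)
= 2 * (3x + 6) + (2x + 6) * 3
At x = -2:
u(-2) = 2 * (-2) + 6 = 2
v(-2) = 3 * (-2) + 6 = 0
h'(-2) = 2 * 0 + 2 * 3
= 0 + 6
= 6

6


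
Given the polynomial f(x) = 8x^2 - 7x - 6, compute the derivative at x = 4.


Differentiate term by term using power and sum rules:
f(x) = 8x^2 - 7x - 6
f'(x) = 16x - 7
Substitute x = 4:
f'(4) = 16 * 4 - 7
= 64 - 7
= 57

57


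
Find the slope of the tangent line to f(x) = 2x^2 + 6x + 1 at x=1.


The slope of the tangent line equals f'(x) at the point.
f(x) = 2x^2 + 6x + 1
f'(x) = 4x + 6
At x = 1:
f'(1) = 4 * 1 + 6
= 4 + 6
= 10

10


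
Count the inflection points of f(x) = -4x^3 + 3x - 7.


Inflection points occur where f''(x) = 0 and concavity changes.
f(x) = -4x^3 + 3x - 7
f'(x) = -12x^2 + 3
f''(x) = -24x
Set f''(x) = 0:
-24x = 0
x = 0 / (-24) = 0
Since f''(x) is linear (degree 1), it changes sign at this point.
Therefore there is exactly 1 inflection point.

1


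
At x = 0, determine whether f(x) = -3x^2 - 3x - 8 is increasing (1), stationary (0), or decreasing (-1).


Compute f'(x) to determine behavior:
f'(x) = -6x - 3
f'(0) = -6 * 0 - 3
= 0 - 3
= -3
Since f'(0) < 0, the function is decreasing (-1)

-1


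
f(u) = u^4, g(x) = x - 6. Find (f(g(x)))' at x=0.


Using the chain rule: (f(g(x)))' = f'(g(x)) * g'(x)
First, find g(0):
g(0) = 1 * 0 - 6 = -6
Next, f'(u) = 4u^3
And g'(x) = 1
So f'(g(0)) * g'(0)
= 4 * (-6)^3 * 1
= 4 * (-216) * 1
= -864

-864


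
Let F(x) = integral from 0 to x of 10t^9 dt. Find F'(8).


By the Fundamental Theorem of Calculus (Part 1):
If F(x) = integral from 0 to x of f(t) dt, then F'(x) = f(x)
Here f(t) = 10t^9
So F'(x) = 10x^9
Evaluate at x = 8:
F'(8) = 10 * 8^9
= 10 * 134217728
= 1342177280

1342177280


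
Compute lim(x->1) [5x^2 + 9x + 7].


Since polynomials are continuous, we use direct substitution.
lim(x->1) of 5x^2 + 9x + 7
= 5 * 1^2 + 9 * 1 + 7
= 5 + 9 + 7
= 21

21


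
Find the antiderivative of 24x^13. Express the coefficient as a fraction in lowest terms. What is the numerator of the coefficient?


Apply the power rule for integration:
integral of ax^n dx = a/(n+1) * x^(n+1) + C
integral of 24x^13 dx
= 24/14 * x^14 + C
= 12/7 * x^14 + C
The coefficient in lowest terms is 12/7, and its numerator is 12

12


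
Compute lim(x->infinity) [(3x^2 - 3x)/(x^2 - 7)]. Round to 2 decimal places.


For limits at infinity with equal-degree polynomials,
we compare leading coefficients.
Numerator leading term: 3x^2
Denominator leading term: x^2
Divide both by x^2:
lim = (3 - 3/x) / (1 - 7/x^2)
As x -> infinity, the 1/x and 1/x^2 terms vanish:
= 3/1 = 3 = 3.00

3.00


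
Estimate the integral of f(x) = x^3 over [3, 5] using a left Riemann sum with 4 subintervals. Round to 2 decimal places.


Left Riemann sum uses left endpoints of each subinterval.
Interval: [3, 5], n = 4
dx = (5 - 3) / 4 = 1/2
Left endpoints: [3, 7/2, 4, 9/2]
f values: [27, 343/8, 64, 729/8]
Sum = dx * (sum of f values)
= 1/2 * 225
= 225/2 = 112.50

112.50


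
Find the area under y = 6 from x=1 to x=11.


The area under a constant function y = 6 is a rectangle.
Width = 11 - 1 = 10
Height = 6
Area = width * height
= 10 * 6
= 60

60


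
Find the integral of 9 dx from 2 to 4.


The integral of a constant k over [a, b] equals k * (b - a).
integral from 2 to 4 of 9 dx
= 9 * (4 - 2)
= 9 * 2
= 18

18


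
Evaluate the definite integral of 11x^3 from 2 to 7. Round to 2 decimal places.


Find the antiderivative of 11x^3:
F(x) = 11/4 * x^4
Apply the Fundamental Theorem of Calculus:
F(7) - F(2)
= 11/4 * 7^4 - 11/4 * 2^4
= 11/4 * (2401 - 16)
= 11/4 * 2385
= 26235/4 = 6558.75

6558.75


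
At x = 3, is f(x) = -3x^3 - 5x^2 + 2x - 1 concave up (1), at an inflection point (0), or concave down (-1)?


Concavity is determined by the sign of f''(x).
f(x) = -3x^3 - 5x^2 + 2x - 1
f'(x) = -9x^2 - 10x + 2
f''(x) = -18x - 10
f''(3) = -18 * 3 - 10
= -54 - 10
= -64
Since f''(3) < 0, the function is concave down (-1)

-1


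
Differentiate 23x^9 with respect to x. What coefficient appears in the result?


We apply the power rule: d/dx [ax^n] = a*n * x^(n-1)
d/dx [23x^9]
= 23 * 9 * x^(9-1)
= 207x^8
The coefficient is 207

207


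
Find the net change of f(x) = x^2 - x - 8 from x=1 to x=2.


Net change = f(b) - f(a)
f(x) = x^2 - x - 8
Compute f(2):
f(2) = 1 * 2^2 - 1 * 2 - 8
= 4 - 2 - 8
= -6
Compute f(1):
f(1) = 1 * 1^2 - 1 * 1 - 8
= 1 - 1 - 8
= -8
Net change = -6 - (-8) = 2

2


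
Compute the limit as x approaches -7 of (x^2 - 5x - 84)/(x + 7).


Direct substitution gives 0/0, so we factor the numerator.
Factor: (x^2 - 5x - 84) = (x + 7)(x - 12)
Cancel the common factor (x + 7):
(x^2 - 5x - 84)/(x + 7) = (x - 12)
Now substitute x = -7:
= (-7) - (12) = -19

-19


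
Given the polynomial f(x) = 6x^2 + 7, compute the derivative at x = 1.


Differentiate term by term using power and sum rules:
f(x) = 6x^2 + 7
f'(x) = 12x
Substitute x = 1:
f'(1) = 12 * 1 + 0
= 12 + 0
= 12

12


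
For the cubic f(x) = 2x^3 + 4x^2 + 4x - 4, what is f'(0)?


Differentiate f(x) = 2x^3 + 4x^2 + 4x - 4 term by term:
f'(x) = 6x^2 + 8x + 4
Substitute x = 0:
f'(0) = 6 * 0^2 + 8 * 0 + 4
= 0 + 0 + 4
= 4

4


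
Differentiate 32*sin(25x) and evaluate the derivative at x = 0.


Apply the chain rule to differentiate 32*sin(25x):
d/dx [32*sin(25x)]
= 32 * cos(25x) * d/dx(25x)
= 32 * 25 * cos(25x)
= 800 * cos(25x)
Evaluate at x = 0:
= 800 * cos(0)
= 800 * 1
= 800

800


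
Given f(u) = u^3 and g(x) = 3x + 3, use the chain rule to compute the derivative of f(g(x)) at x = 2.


Using the chain rule: (f(g(x)))' = f'(g(x)) * g'(x)
First, find g(2):
g(2) = 3 * 2 + 3 = 9
Next, f'(u) = 3u^2
And g'(x) = 3
So f'(g(2)) * g'(2)
= 3 * 9^2 * 3
= 3 * 81 * 3
= 729

729


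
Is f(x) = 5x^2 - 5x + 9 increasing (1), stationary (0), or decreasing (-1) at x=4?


Compute f'(x) to determine behavior:
f'(x) = 10x - 5
f'(4) = 10 * 4 - 5
= 40 - 5
= 35
Since f'(4) > 0, the function is increasing (1)

1


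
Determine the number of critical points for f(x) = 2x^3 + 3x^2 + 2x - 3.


Find where f'(x) = 0:
f(x) = 2x^3 + 3x^2 + 2x - 3
f'(x) = 6x^2 + 6x + 2
This is a quadratic in x. Use the discriminant to count real roots.
Discriminant = (6)^2 - 4 * 6 * 2
= 36 - 48
= -12
Since discriminant < 0, f'(x) = 0 has no real solutions.
Number of critical points: 0

0


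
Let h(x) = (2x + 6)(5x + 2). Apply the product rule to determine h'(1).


Let u(x) = 2x + 6 and v(x) = 5x + 2
u'(x) = 2
v'(x) = 5
Product rule: h'(x) = u'(x)*v(x) + u(x)*v'(x)
= 2 * (5x + 2) + (2x + 6) * 5
At x = 1:
u(1) = 2 * 1 + 6 = 8
v(1) = 5 * 1 + 2 = 7
h'(1) = 2 * 7 + 8 * 5
= 14 + 40
= 54

54


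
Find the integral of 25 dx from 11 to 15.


The integral of a constant k over [a, b] equals k * (b - a).
integral from 11 to 15 of 25 dx
= 25 * (15 - 11)
= 25 * 4
= 100

100


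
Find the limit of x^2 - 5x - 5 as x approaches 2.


Since polynomials are continuous, we use direct substitution.
lim(x->2) of x^2 - 5x - 5
= 1 * 2^2 - 5 * 2 - 5
= 4 - 10 - 5
= -11

-11


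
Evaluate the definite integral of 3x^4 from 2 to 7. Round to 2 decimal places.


Find the antiderivative of 3x^4:
F(x) = 3/5 * x^5
Apply the Fundamental Theorem of Calculus:
F(7) - F(2)
= 3/5 * 7^5 - 3/5 * 2^5
= 3/5 * (16807 - 32)
= 3/5 * 16775
= 10065 = 10065.00

10065.00


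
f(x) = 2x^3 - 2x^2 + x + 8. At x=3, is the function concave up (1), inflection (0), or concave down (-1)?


Concavity is determined by the sign of f''(x).
f(x) = 2x^3 - 2x^2 + x + 8
f'(x) = 6x^2 - 4x + 1
f''(x) = 12x - 4
f''(3) = 12 * 3 - 4
= 36 - 4
= 32
Since f''(3) > 0, the function is concave up (1)

1


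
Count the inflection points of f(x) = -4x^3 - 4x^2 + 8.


Inflection points occur where f''(x) = 0 and concavity changes.
f(x) = -4x^3 - 4x^2 + 8
f'(x) = -12x^2 - 8x
f''(x) = -24x - 8
Set f''(x) = 0:
-24x - 8 = 0
x = 8 / (-24) = -1/3
Since f''(x) is linear (degree 1), it changes sign at this point.
Therefore there is exactly 1 inflection point.

1


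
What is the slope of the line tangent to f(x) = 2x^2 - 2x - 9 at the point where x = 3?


The slope of the tangent line equals f'(x) at the point.
f(x) = 2x^2 - 2x - 9
f'(x) = 4x - 2
At x = 3:
f'(3) = 4 * 3 - 2
= 12 - 2
= 10

10


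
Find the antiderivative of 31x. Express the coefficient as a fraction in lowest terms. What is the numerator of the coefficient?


Apply the power rule for integration:
integral of ax^n dx = a/(n+1) * x^(n+1) + C
integral of 31x dx
= 31/2 * x^2 + C
The coefficient in lowest terms is 31/2, and its numerator is 31

31


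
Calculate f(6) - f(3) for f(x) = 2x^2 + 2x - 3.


Net change = f(b) - f(a)
f(x) = 2x^2 + 2x - 3
Compute f(6):
f(6) = 2 * 6^2 + 2 * 6 - 3
= 72 + 12 - 3
= 81
Compute f(3):
f(3) = 2 * 3^2 + 2 * 3 - 3
= 18 + 6 - 3
= 21
Net change = 81 - 21 = 60

60


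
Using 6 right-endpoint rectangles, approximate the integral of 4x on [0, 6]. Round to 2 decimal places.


Right Riemann sum uses right endpoints of each subinterval.
Interval: [0, 6], n = 6
dx = (6 - 0) / 6 = 1
Right endpoints: [1, 2, 3, 4, 5, 6]
f values: [4, 8, 12, 16, 20, 24]
Sum = dx * (sum of f values)
= 1 * 84
= 84 = 84.00

84.00


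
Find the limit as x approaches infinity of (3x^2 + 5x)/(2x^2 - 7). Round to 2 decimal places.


For limits at infinity with equal-degree polynomials,
we compare leading coefficients.
Numerator leading term: 3x^2
Denominator leading term: 2x^2
Divide both by x^2:
lim = (3 + 5/x) / (2 - 7/x^2)
As x -> infinity, the 1/x and 1/x^2 terms vanish:
= 3/2 = 1.50

1.50


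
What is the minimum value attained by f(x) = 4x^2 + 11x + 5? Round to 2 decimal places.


For a quadratic f(x) = ax^2 + bx + c with a > 0, the minimum is at the vertex.
Vertex x-coordinate: x = -b/(2a)
x = -(11) / (2 * 4)
x = -11/8
Substitute back to find the minimum value:
f(-11/8) = 4 * (-11/8)^2 + 11 * (-11/8) + 5
= 121/16 - 121/8 + 5
= -41/16 ≈ -2.56

-2.56


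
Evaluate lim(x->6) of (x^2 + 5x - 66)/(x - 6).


Direct substitution gives 0/0, so we factor the numerator.
Factor: (x^2 + 5x - 66) = (x - 6)(x + 11)
Cancel the common factor (x - 6):
(x^2 + 5x - 66)/(x - 6) = (x + 11)
Now substitute x = 6:
= (6) - (-11) = 17

17


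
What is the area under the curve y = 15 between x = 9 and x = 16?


The area under a constant function y = 15 is a rectangle.
Width = 16 - 9 = 7
Height = 15
Area = width * height
= 7 * 15
= 105

105


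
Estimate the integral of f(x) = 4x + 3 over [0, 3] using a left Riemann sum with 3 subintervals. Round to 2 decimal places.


Left Riemann sum uses left endpoints of each subinterval.
Interval: [0, 3], n = 3
dx = (3 - 0) / 3 = 1
Left endpoints: [0, 1, 2]
f values: [3, 7, 11]
Sum = dx * (sum of f values)
= 1 * 21
= 21 = 21.00

21.00


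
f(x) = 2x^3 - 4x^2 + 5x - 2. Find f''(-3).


First derivative:
f'(x) = 6x^2 - 8x + 5
Second derivative:
f''(x) = 12x - 8
Substitute x = -3:
f''(-3) = 12 * (-3) - 8
= -36 - 8
= -44

-44


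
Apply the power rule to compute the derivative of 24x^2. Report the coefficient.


We apply the power rule: d/dx [ax^n] = a*n * x^(n-1)
d/dx [24x^2]
= 24 * 2 * x^(2-1)
= 48x
The coefficient is 48

48


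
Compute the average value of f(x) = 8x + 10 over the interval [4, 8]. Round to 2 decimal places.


Average value = 1/(b-a) * integral from a to b of f(x) dx
First compute the integral of 8x + 10:
F(x) = 4x^2 + 10x
F(8) = 4 * 64 + 10 * 8 = 336
F(4) = 4 * 16 + 10 * 4 = 104
Integral = 336 - 104 = 232
Average = 232 / (8 - 4) = 232 / 4
= 58 = 58.00

58.00


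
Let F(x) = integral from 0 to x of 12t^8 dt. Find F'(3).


By the Fundamental Theorem of Calculus (Part 1):
If F(x) = integral from 0 to x of f(t) dt, then F'(x) = f(x)
Here f(t) = 12t^8
So F'(x) = 12x^8
Evaluate at x = 3:
F'(3) = 12 * 3^8
= 12 * 6561
= 78732

78732


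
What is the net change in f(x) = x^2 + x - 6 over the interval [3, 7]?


Net change = f(b) - f(a)
f(x) = x^2 + x - 6
Compute f(7):
f(7) = 1 * 7^2 + 1 * 7 - 6
= 49 + 7 - 6
= 50
Compute f(3):
f(3) = 1 * 3^2 + 1 * 3 - 6
= 9 + 3 - 6
= 6
Net change = 50 - 6 = 44

44


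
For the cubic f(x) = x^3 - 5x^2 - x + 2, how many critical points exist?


Find where f'(x) = 0:
f(x) = x^3 - 5x^2 - x + 2
f'(x) = 3x^2 - 10x - 1
This is a quadratic in x. Use the discriminant to count real roots.
Discriminant = (-10)^2 - 4 * 3 * (-1)
= 100 - (-12)
= 112
Since discriminant > 0, f'(x) = 0 has 2 real solutions.
Number of critical points: 2

2


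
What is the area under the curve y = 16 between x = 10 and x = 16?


The area under a constant function y = 16 is a rectangle.
Width = 16 - 10 = 6
Height = 16
Area = width * height
= 6 * 16
= 96

96


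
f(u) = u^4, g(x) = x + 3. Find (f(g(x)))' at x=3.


Using the chain rule: (f(g(x)))' = f'(g(x)) * g'(x)
First, find g(3):
g(3) = 1 * 3 + 3 = 6
Next, f'(u) = 4u^3
And g'(x) = 1
So f'(g(3)) * g'(3)
= 4 * 6^3 * 1
= 4 * 216 * 1
= 864

864


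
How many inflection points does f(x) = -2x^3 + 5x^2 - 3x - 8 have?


Inflection points occur where f''(x) = 0 and concavity changes.
f(x) = -2x^3 + 5x^2 - 3x - 8
f'(x) = -6x^2 + 10x - 3
f''(x) = -12x + 10
Set f''(x) = 0:
-12x + 10 = 0
x = -10 / (-12) = 5/6
Since f''(x) is linear (degree 1), it changes sign at this point.
Therefore there is exactly 1 inflection point.

1


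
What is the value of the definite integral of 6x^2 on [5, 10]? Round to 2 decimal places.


Find the antiderivative of 6x^2:
F(x) = 6/3 * x^3
Apply the Fundamental Theorem of Calculus:
F(10) - F(5)
= 6/3 * 10^3 - 6/3 * 5^3
= 6/3 * (1000 - 125)
= 6/3 * 875
= 1750 = 1750.00

1750.00


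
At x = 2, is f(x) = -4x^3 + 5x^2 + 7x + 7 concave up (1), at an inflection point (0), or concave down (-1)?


Concavity is determined by the sign of f''(x).
f(x) = -4x^3 + 5x^2 + 7x + 7
f'(x) = -12x^2 + 10x + 7
f''(x) = -24x + 10
f''(2) = -24 * 2 + 10
= -48 + 10
= -38
Since f''(2) < 0, the function is concave down (-1)

-1


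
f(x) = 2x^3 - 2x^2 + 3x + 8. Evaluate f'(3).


Differentiate f(x) = 2x^3 - 2x^2 + 3x + 8 term by term:
f'(x) = 6x^2 - 4x + 3
Substitute x = 3:
f'(3) = 6 * 3^2 - 4 * 3 + 3
= 54 - 12 + 3
= 45

45


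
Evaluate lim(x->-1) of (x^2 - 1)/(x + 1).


Direct substitution gives 0/0, so we factor the numerator.
Factor: (x^2 - 1) = (x + 1)(x - 1)
Cancel the common factor (x + 1):
(x^2 - 1)/(x + 1) = (x - 1)
Now substitute x = -1:
= (-1) - (1) = -2

-2


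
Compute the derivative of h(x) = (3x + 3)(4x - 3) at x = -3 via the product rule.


Let u(x) = 3x + 3 and v(x) = 4x - 3
u'(x) = 3
v'(x) = 4
Product rule: h'(x) = u'(x)*v(x) + u(x)*v'(x)
= 3 * (4x - 3) + (3x + 3) * 4
At x = -3:
u(-3) = 3 * (-3) + 3 = -6
v(-3) = 4 * (-3) - 3 = -15
h'(-3) = 3 * (-15) + (-6) * 4
= -45 - 24
= -69

-69


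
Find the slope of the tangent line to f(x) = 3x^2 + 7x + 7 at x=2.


The slope of the tangent line equals f'(x) at the point.
f(x) = 3x^2 + 7x + 7
f'(x) = 6x + 7
At x = 2:
f'(2) = 6 * 2 + 7
= 12 + 7
= 19

19


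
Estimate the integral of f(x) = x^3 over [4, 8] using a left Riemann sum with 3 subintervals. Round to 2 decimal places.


Left Riemann sum uses left endpoints of each subinterval.
Interval: [4, 8], n = 3
dx = (8 - 4) / 3 = 4/3
Left endpoints: [4, 16/3, 20/3]
f values: [64, 4096/27, 8000/27]
Sum = dx * (sum of f values)
= 4/3 * 512
= 2048/3 ≈ 682.67

682.67


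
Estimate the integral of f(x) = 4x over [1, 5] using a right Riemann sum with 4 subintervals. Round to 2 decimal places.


Right Riemann sum uses right endpoints of each subinterval.
Interval: [1, 5], n = 4
dx = (5 - 1) / 4 = 1
Right endpoints: [2, 3, 4, 5]
f values: [8, 12, 16, 20]
Sum = dx * (sum of f values)
= 1 * 56
= 56 = 56.00

56.00


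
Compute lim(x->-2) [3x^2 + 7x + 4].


Since polynomials are continuous, we use direct substitution.
lim(x->-2) of 3x^2 + 7x + 4
= 3 * (-2)^2 + 7 * (-2) + 4
= 12 - 14 + 4
= 2

2


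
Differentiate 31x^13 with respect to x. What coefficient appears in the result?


We apply the power rule: d/dx [ax^n] = a*n * x^(n-1)
d/dx [31x^13]
= 31 * 13 * x^(13-1)
= 403x^12
The coefficient is 403

403


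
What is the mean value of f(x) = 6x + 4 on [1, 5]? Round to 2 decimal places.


Average value = 1/(b-a) * integral from a to b of f(x) dx
First compute the integral of 6x + 4:
F(x) = 3x^2 + 4x
F(5) = 3 * 25 + 4 * 5 = 95
F(1) = 3 * 1 + 4 * 1 = 7
Integral = 95 - 7 = 88
Average = 88 / (5 - 1) = 88 / 4
= 22 = 22.00

22.00


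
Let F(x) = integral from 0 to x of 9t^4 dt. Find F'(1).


By the Fundamental Theorem of Calculus (Part 1):
If F(x) = integral from 0 to x of f(t) dt, then F'(x) = f(x)
Here f(t) = 9t^4
So F'(x) = 9x^4
Evaluate at x = 1:
F'(1) = 9 * 1^4
= 9 * 1
= 9

9


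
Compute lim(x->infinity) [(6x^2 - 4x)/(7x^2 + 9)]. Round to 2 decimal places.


For limits at infinity with equal-degree polynomials,
we compare leading coefficients.
Numerator leading term: 6x^2
Denominator leading term: 7x^2
Divide both by x^2:
lim = (6 - 4/x) / (7 + 9/x^2)
As x -> infinity, the 1/x and 1/x^2 terms vanish:
= 6/7 ≈ 0.86

0.86


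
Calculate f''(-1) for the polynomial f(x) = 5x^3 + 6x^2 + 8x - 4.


First derivative:
f'(x) = 15x^2 + 12x + 8
Second derivative:
f''(x) = 30x + 12
Substitute x = -1:
f''(-1) = 30 * (-1) + 12
= -30 + 12
= -18

-18


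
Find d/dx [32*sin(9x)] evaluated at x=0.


Apply the chain rule to differentiate 32*sin(9x):
d/dx [32*sin(9x)]
= 32 * cos(9x) * d/dx(9x)
= 32 * 9 * cos(9x)
= 288 * cos(9x)
Evaluate at x = 0:
= 288 * cos(0)
= 288 * 1
= 288

288


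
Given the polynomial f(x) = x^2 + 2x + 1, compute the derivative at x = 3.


Differentiate term by term using power and sum rules:
f(x) = x^2 + 2x + 1
f'(x) = 2x + 2
Substitute x = 3:
f'(3) = 2 * 3 + 2
= 6 + 2
= 8

8


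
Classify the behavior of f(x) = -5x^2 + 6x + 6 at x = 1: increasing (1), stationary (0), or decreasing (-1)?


Compute f'(x) to determine behavior:
f'(x) = -10x + 6
f'(1) = -10 * 1 + 6
= -10 + 6
= -4
Since f'(1) < 0, the function is decreasing (-1)

-1


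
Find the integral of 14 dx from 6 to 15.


The integral of a constant k over [a, b] equals k * (b - a).
integral from 6 to 15 of 14 dx
= 14 * (15 - 6)
= 14 * 9
= 126

126


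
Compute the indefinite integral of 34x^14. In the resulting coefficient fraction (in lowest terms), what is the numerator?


Apply the power rule for integration:
integral of ax^n dx = a/(n+1) * x^(n+1) + C
integral of 34x^14 dx
= 34/15 * x^15 + C
The coefficient in lowest terms is 34/15, and its numerator is 34

34


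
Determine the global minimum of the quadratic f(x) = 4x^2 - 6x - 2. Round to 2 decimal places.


For a quadratic f(x) = ax^2 + bx + c with a > 0, the minimum is at the vertex.
Vertex x-coordinate: x = -b/(2a)
x = -(-6) / (2 * 4)
x = 6/8 = 3/4
Substitute back to find the minimum value:
f(3/4) = 4 * (3/4)^2 - 6 * (3/4) - 2
= 9/4 - 9/2 - 2
= -17/4 = -4.25

-4.25


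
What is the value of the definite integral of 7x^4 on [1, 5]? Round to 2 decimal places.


Find the antiderivative of 7x^4:
F(x) = 7/5 * x^5
Apply the Fundamental Theorem of Calculus:
F(5) - F(1)
= 7/5 * 5^5 - 7/5 * 1^5
= 7/5 * (3125 - 1)
= 7/5 * 3124
= 21868/5 = 4373.60

4373.60


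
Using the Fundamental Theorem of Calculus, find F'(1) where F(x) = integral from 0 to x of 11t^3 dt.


By the Fundamental Theorem of Calculus (Part 1):
If F(x) = integral from 0 to x of f(t) dt, then F'(x) = f(x)
Here f(t) = 11t^3
So F'(x) = 11x^3
Evaluate at x = 1:
F'(1) = 11 * 1^3
= 11 * 1
= 11

11


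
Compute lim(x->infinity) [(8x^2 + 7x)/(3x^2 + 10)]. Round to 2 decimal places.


For limits at infinity with equal-degree polynomials,
we compare leading coefficients.
Numerator leading term: 8x^2
Denominator leading term: 3x^2
Divide both by x^2:
lim = (8 + 7/x) / (3 + 10/x^2)
As x -> infinity, the 1/x and 1/x^2 terms vanish:
= 8/3 ≈ 2.67

2.67


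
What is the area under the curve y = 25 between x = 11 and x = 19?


The area under a constant function y = 25 is a rectangle.
Width = 19 - 11 = 8
Height = 25
Area = width * height
= 8 * 25
= 200

200


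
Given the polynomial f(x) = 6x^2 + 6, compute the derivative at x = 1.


Differentiate term by term using power and sum rules:
f(x) = 6x^2 + 6
f'(x) = 12x
Substitute x = 1:
f'(1) = 12 * 1 + 0
= 12 + 0
= 12

12


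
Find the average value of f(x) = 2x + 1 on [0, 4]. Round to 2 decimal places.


Average value = 1/(b-a) * integral from a to b of f(x) dx
First compute the integral of 2x + 1:
F(x) = x^2 + x
F(4) = 1 * 16 + 1 * 4 = 20
F(0) = 1 * 0 + 1 * 0 = 0
Integral = 20 - 0 = 20
Average = 20 / (4 - 0) = 20 / 4
= 5 = 5.00

5.00


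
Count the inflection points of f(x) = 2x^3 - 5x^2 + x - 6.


Inflection points occur where f''(x) = 0 and concavity changes.
f(x) = 2x^3 - 5x^2 + x - 6
f'(x) = 6x^2 - 10x + 1
f''(x) = 12x - 10
Set f''(x) = 0:
12x - 10 = 0
x = 10 / 12 = 5/6
Since f''(x) is linear (degree 1), it changes sign at this point.
Therefore there is exactly 1 inflection point.

1


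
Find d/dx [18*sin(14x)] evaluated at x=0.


Apply the chain rule to differentiate 18*sin(14x):
d/dx [18*sin(14x)]
= 18 * cos(14x) * d/dx(14x)
= 18 * 14 * cos(14x)
= 252 * cos(14x)
Evaluate at x = 0:
= 252 * cos(0)
= 252 * 1
= 252

252


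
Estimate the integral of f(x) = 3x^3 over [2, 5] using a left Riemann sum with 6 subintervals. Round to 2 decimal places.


Left Riemann sum uses left endpoints of each subinterval.
Interval: [2, 5], n = 6
dx = (5 - 2) / 6 = 1/2
Left endpoints: [2, 5/2, 3, 7/2, 4, 9/2]
f values: [24, 375/8, 81, 1029/8, 192, 2187/8]
Sum = dx * (sum of f values)
= 1/2 * 5967/8
= 5967/16 ≈ 372.94

372.94


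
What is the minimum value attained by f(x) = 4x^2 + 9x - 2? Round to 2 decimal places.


For a quadratic f(x) = ax^2 + bx + c with a > 0, the minimum is at the vertex.
Vertex x-coordinate: x = -b/(2a)
x = -(9) / (2 * 4)
x = -9/8
Substitute back to find the minimum value:
f(-9/8) = 4 * (-9/8)^2 + 9 * (-9/8) - 2
= 81/16 - 81/8 - 2
= -113/16 ≈ -7.06

-7.06


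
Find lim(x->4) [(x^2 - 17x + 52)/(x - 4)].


Direct substitution gives 0/0, so we factor the numerator.
Factor: (x^2 - 17x + 52) = (x - 4)(x - 13)
Cancel the common factor (x - 4):
(x^2 - 17x + 52)/(x - 4) = (x - 13)
Now substitute x = 4:
= (4) - (13) = -9

-9


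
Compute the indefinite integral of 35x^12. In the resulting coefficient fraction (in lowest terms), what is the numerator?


Apply the power rule for integration:
integral of ax^n dx = a/(n+1) * x^(n+1) + C
integral of 35x^12 dx
= 35/13 * x^13 + C
The coefficient in lowest terms is 35/13, and its numerator is 35

35


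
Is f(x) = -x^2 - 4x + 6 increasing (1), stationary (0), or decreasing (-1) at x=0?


Compute f'(x) to determine behavior:
f'(x) = -2x - 4
f'(0) = -2 * 0 - 4
= 0 - 4
= -4
Since f'(0) < 0, the function is decreasing (-1)

-1


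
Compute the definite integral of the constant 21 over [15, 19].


The integral of a constant k over [a, b] equals k * (b - a).
integral from 15 to 19 of 21 dx
= 21 * (19 - 15)
= 21 * 4
= 84

84


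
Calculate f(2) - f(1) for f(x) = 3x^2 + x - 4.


Net change = f(b) - f(a)
f(x) = 3x^2 + x - 4
Compute f(2):
f(2) = 3 * 2^2 + 1 * 2 - 4
= 12 + 2 - 4
= 10
Compute f(1):
f(1) = 3 * 1^2 + 1 * 1 - 4
= 3 + 1 - 4
= 0
Net change = 10 - 0 = 10

10


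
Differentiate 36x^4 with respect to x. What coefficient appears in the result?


We apply the power rule: d/dx [ax^n] = a*n * x^(n-1)
d/dx [36x^4]
= 36 * 4 * x^(4-1)
= 144x^3
The coefficient is 144

144


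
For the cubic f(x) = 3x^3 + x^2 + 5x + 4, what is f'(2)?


Differentiate f(x) = 3x^3 + x^2 + 5x + 4 term by term:
f'(x) = 9x^2 + 2x + 5
Substitute x = 2:
f'(2) = 9 * 2^2 + 2 * 2 + 5
= 36 + 4 + 5
= 45

45


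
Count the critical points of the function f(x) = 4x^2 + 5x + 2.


Find where f'(x) = 0:
f'(x) = 8x + 5
Set f'(x) = 0:
8x + 5 = 0
x = -5 / 8 = -5/8
This is a linear equation in x, so there is exactly one solution.
Number of critical points: 1

1


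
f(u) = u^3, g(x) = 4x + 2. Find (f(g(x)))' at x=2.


Using the chain rule: (f(g(x)))' = f'(g(x)) * g'(x)
First, find g(2):
g(2) = 4 * 2 + 2 = 10
Next, f'(u) = 3u^2
And g'(x) = 4
So f'(g(2)) * g'(2)
= 3 * 10^2 * 4
= 3 * 100 * 4
= 1200

1200


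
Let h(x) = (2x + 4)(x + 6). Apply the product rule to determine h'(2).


Let u(x) = 2x + 4 and v(x) = x + 6
u'(x) = 2
v'(x) = 1
Product rule: h'(x) = u'(x)*v(x) + u(x)*v'(x)
= 2 * (x + 6) + (2x + 4) * 1
At x = 2:
u(2) = 2 * 2 + 4 = 8
v(2) = 1 * 2 + 6 = 8
h'(2) = 2 * 8 + 8 * 1
= 16 + 8
= 24

24


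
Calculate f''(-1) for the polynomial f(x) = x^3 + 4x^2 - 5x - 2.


First derivative:
f'(x) = 3x^2 + 8x - 5
Second derivative:
f''(x) = 6x + 8
Substitute x = -1:
f''(-1) = 6 * (-1) + 8
= -6 + 8
= 2

2


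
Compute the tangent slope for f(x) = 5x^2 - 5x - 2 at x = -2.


The slope of the tangent line equals f'(x) at the point.
f(x) = 5x^2 - 5x - 2
f'(x) = 10x - 5
At x = -2:
f'(-2) = 10 * (-2) - 5
= -20 - 5
= -25

-25


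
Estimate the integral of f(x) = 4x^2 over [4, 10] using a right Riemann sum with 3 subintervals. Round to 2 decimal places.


Right Riemann sum uses right endpoints of each subinterval.
Interval: [4, 10], n = 3
dx = (10 - 4) / 3 = 2
Right endpoints: [6, 8, 10]
f values: [144, 256, 400]
Sum = dx * (sum of f values)
= 2 * 800
= 1600 = 1600.00

1600.00


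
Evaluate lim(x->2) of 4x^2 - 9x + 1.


Since polynomials are continuous, we use direct substitution.
lim(x->2) of 4x^2 - 9x + 1
= 4 * 2^2 - 9 * 2 + 1
= 16 - 18 + 1
= -1

-1


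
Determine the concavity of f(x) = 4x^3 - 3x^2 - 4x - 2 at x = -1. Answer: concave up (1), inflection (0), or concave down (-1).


Concavity is determined by the sign of f''(x).
f(x) = 4x^3 - 3x^2 - 4x - 2
f'(x) = 12x^2 - 6x - 4
f''(x) = 24x - 6
f''(-1) = 24 * (-1) - 6
= -24 - 6
= -30
Since f''(-1) < 0, the function is concave down (-1)

-1


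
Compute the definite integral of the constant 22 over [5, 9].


The integral of a constant k over [a, b] equals k * (b - a).
integral from 5 to 9 of 22 dx
= 22 * (9 - 5)
= 22 * 4
= 88

88


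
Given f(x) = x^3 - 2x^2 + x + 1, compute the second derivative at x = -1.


First derivative:
f'(x) = 3x^2 - 4x + 1
Second derivative:
f''(x) = 6x - 4
Substitute x = -1:
f''(-1) = 6 * (-1) - 4
= -6 - 4
= -10

-10


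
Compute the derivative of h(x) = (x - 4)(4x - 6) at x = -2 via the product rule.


Let u(x) = x - 4 and v(x) = 4x - 6
u'(x) = 1
v'(x) = 4
Product rule: h'(x) = u'(x)*v(x) + u(x)*v'(x)
= 1 * (4x - 6) + (x - 4) * 4
At x = -2:
u(-2) = 1 * (-2) - 4 = -6
v(-2) = 4 * (-2) - 6 = -14
h'(-2) = 1 * (-14) + (-6) * 4
= -14 - 24
= -38

-38


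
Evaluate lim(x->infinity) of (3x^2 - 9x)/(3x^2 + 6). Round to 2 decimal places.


For limits at infinity with equal-degree polynomials,
we compare leading coefficients.
Numerator leading term: 3x^2
Denominator leading term: 3x^2
Divide both by x^2:
lim = (3 - 9/x) / (3 + 6/x^2)
As x -> infinity, the 1/x and 1/x^2 terms vanish:
= 3/3 = 1 = 1.00

1.00


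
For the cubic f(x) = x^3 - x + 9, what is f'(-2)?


Differentiate f(x) = x^3 - x + 9 term by term:
f'(x) = 3x^2 - 1
Substitute x = -2:
f'(-2) = 3 * (-2)^2 + 0 * (-2) - 1
= 12 + 0 - 1
= 11

11


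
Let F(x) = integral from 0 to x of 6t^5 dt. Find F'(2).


By the Fundamental Theorem of Calculus (Part 1):
If F(x) = integral from 0 to x of f(t) dt, then F'(x) = f(x)
Here f(t) = 6t^5
So F'(x) = 6x^5
Evaluate at x = 2:
F'(2) = 6 * 2^5
= 6 * 32
= 192

192


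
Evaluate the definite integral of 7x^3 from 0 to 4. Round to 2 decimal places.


Find the antiderivative of 7x^3:
F(x) = 7/4 * x^4
Apply the Fundamental Theorem of Calculus:
F(4) - F(0)
= 7/4 * 4^4 - 7/4 * 0^4
= 7/4 * (256 - 0)
= 7/4 * 256
= 448 = 448.00

448.00


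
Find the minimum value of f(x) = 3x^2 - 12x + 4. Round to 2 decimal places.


For a quadratic f(x) = ax^2 + bx + c with a > 0, the minimum is at the vertex.
Vertex x-coordinate: x = -b/(2a)
x = -(-12) / (2 * 3)
x = 12/6 = 2
Substitute back to find the minimum value:
f(2) = 3 * 2^2 - 12 * 2 + 4
= 12 - 24 + 4
= -8 = -8.00

-8.00


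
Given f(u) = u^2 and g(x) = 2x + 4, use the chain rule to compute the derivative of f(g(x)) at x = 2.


Using the chain rule: (f(g(x)))' = f'(g(x)) * g'(x)
First, find g(2):
g(2) = 2 * 2 + 4 = 8
Next, f'(u) = 2u
And g'(x) = 2
So f'(g(2)) * g'(2)
= 2 * 8 * 2
= 32

32


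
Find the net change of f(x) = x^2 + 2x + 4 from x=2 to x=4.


Net change = f(b) - f(a)
f(x) = x^2 + 2x + 4
Compute f(4):
f(4) = 1 * 4^2 + 2 * 4 + 4
= 16 + 8 + 4
= 28
Compute f(2):
f(2) = 1 * 2^2 + 2 * 2 + 4
= 4 + 4 + 4
= 12
Net change = 28 - 12 = 16

16


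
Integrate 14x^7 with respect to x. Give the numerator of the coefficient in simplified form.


Apply the power rule for integration:
integral of ax^n dx = a/(n+1) * x^(n+1) + C
integral of 14x^7 dx
= 14/8 * x^8 + C
= 7/4 * x^8 + C
The coefficient in lowest terms is 7/4, and its numerator is 7

7


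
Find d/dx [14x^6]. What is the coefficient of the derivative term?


We apply the power rule: d/dx [ax^n] = a*n * x^(n-1)
d/dx [14x^6]
= 14 * 6 * x^(6-1)
= 84x^5
The coefficient is 84

84


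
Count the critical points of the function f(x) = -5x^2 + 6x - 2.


Find where f'(x) = 0:
f'(x) = -10x + 6
Set f'(x) = 0:
-10x + 6 = 0
x = -6 / (-10) = 3/5
This is a linear equation in x, so there is exactly one solution.
Number of critical points: 1

1


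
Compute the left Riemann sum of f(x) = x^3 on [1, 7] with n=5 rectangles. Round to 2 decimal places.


Left Riemann sum uses left endpoints of each subinterval.
Interval: [1, 7], n = 5
dx = (7 - 1) / 5 = 6/5
Left endpoints: [1, 11/5, 17/5, 23/5, 29/5]
f values: [1, 1331/125, 4913/125, 12167/125, 24389/125]
Sum = dx * (sum of f values)
= 6/5 * 1717/5
= 10302/25 = 412.08

412.08


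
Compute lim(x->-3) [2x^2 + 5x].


Since polynomials are continuous, we use direct substitution.
lim(x->-3) of 2x^2 + 5x
= 2 * (-3)^2 + 5 * (-3) + 0
= 18 - 15 + 0
= 3

3


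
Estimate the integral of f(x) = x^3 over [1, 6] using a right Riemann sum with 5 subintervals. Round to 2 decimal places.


Right Riemann sum uses right endpoints of each subinterval.
Interval: [1, 6], n = 5
dx = (6 - 1) / 5 = 1
Right endpoints: [2, 3, 4, 5, 6]
f values: [8, 27, 64, 125, 216]
Sum = dx * (sum of f values)
= 1 * 440
= 440 = 440.00

440.00


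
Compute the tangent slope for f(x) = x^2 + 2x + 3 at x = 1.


The slope of the tangent line equals f'(x) at the point.
f(x) = x^2 + 2x + 3
f'(x) = 2x + 2
At x = 1:
f'(1) = 2 * 1 + 2
= 2 + 2
= 4

4


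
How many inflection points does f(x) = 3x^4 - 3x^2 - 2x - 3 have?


Inflection points occur where f''(x) = 0 and concavity changes.
f(x) = 3x^4 - 3x^2 - 2x - 3
f'(x) = 12x^3 - 6x - 2
f''(x) = 36x^2 - 6
This is a quadratic in x. Use the discriminant to count real roots.
Discriminant = (0)^2 - 4 * 36 * (-6)
= 0 - (-864)
= 864
Since discriminant > 0, f''(x) = 0 has 2 distinct real solutions.
A quadratic with two distinct real roots changes sign at each root, so concavity changes at both.
Number of inflection points: 2

2
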